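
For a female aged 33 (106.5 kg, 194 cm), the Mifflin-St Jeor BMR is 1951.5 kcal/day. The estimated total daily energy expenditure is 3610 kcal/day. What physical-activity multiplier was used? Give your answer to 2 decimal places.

1.85

Activity factor = TEE ÷ BMR = 3610 ÷ 1951.5 = 1.85.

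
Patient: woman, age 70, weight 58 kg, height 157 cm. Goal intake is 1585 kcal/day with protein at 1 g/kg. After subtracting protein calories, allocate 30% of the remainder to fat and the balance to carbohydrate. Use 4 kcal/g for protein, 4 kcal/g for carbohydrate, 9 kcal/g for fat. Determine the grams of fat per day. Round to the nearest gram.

45 g/day

Protein = 1 × 58 = 58 g → 58 × 4 = 232 kcal.
Non-protein calories = 1585 − 232 = 1353 kcal.
Fat: 30% × 1353 = 405.9 kcal; carbohydrate: 947.1 kcal.
Fat: 405.9 kcal ÷ 9 kcal/g = 45.1 g.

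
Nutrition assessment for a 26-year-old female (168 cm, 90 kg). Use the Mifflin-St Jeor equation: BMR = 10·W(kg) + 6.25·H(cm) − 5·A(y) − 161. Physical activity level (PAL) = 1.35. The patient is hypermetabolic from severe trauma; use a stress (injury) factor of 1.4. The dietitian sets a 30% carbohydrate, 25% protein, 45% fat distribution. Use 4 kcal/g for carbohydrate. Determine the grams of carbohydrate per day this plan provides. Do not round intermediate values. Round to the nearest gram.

235 g/day

Mifflin-St Jeor (female): BMR = 10(90) + 6.25(168) − 5(26) − 161 = 900 + 1050 − 130 − 161 = 1659 kcal/day.
TEE = 1659 × 1.35 = 2239.65 kcal/day.
With stress factor 1.4: 2239.65 × 1.4 = 3135.51 kcal/day.
Carbohydrate energy = 30% × 3135.51 = 940.653 kcal.
Carbohydrate = 940.653 ÷ 4 kcal/g = 235.1633 g.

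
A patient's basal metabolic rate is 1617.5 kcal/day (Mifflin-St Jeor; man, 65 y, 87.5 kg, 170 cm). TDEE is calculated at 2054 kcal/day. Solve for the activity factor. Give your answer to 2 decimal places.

Activity factor = TEE ÷ BMR = 2054 ÷ 1617.5 = 1.27.

1.27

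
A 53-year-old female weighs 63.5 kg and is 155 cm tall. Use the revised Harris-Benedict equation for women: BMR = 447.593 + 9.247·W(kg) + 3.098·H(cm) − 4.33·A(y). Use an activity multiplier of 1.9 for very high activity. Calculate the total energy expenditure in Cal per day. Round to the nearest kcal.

Harris-Benedict: BMR = 447.593 + 9.247(63.5) + 3.098(155) − 4.33(53) = 1285.4775 kcal/day.
TEE = BMR × activity factor = 1285.4775 × 1.9 = 2442.4073 kcal/day.

2442 Cal per day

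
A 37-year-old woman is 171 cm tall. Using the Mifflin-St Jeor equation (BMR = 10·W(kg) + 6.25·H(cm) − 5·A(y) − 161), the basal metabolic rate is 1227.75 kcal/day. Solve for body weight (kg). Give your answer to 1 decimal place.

1227.75 = 10·W + 6.25(171) − 5(37) − 161
10·W = 1227.75 − 722.75 = 505, so W = 50.5 kg.

50.5 kg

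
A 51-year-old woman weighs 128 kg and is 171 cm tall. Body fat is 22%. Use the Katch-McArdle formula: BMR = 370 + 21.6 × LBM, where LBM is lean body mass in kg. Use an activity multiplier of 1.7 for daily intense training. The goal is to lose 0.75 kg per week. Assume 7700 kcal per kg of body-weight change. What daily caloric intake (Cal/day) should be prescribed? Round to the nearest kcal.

3470 Cal/day

LBM = 128 × (1 − 0.22) = 99.84 kg. Katch-McArdle: BMR = 370 + 21.6 × 99.84 = 2526.544 kcal/day.
TEE = 2526.544 × 1.7 = 4295.1248 kcal/day.
Required daily deficit = 0.75 × 7700 ÷ 7 = 825 kcal/day.
Target intake = 4295.1248 − 825 = 3470.1248 kcal/day.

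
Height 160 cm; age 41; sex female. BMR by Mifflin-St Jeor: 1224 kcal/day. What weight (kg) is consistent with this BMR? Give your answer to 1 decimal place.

59.0 kg

1224 = 10·W + 6.25(160) − 5(41) − 161
10·W = 1224 − 634 = 590, so W = 59 kg.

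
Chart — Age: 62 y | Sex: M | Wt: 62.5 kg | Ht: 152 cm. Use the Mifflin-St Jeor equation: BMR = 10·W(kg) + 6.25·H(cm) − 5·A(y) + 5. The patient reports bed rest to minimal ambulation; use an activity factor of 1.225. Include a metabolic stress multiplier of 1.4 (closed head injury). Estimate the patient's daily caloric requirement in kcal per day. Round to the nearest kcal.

Mifflin-St Jeor (male): BMR = 10(62.5) + 6.25(152) − 5(62) + 5 = 625 + 950 − 310 + 5 = 1270 kcal/day.
TEE = BMR × activity factor = 1270 × 1.225 = 1555.75 kcal/day.
Apply stress factor: 1555.75 × 1.4 = 2178.05 kcal/day.

2178 kcal per day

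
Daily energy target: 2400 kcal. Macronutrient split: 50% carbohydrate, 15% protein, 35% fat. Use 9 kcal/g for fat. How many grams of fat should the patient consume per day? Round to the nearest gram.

Fat energy = 35% × 2400 = 840 kcal.
At 9 kcal/g: 840 ÷ 9 = 93.3333 g.

93 g/day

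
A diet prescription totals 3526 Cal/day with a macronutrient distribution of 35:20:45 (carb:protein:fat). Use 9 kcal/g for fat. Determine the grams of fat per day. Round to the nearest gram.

Fat energy = 45% × 3526 = 1586.7 kcal.
At 9 kcal/g: 1586.7 ÷ 9 = 176.3 g.

176 g/day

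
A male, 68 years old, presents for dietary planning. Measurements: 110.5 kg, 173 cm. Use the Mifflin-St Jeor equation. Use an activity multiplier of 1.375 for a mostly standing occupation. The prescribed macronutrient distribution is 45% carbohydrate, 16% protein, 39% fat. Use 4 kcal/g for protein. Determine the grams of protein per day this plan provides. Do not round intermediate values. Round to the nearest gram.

Mifflin-St Jeor (male): BMR = 10(110.5) + 6.25(173) − 5(68) + 5 = 1105 + 1081.25 − 340 + 5 = 1851.25 kcal/day.
TEE = 1851.25 × 1.375 = 2545.4688 kcal/day.
Protein energy = 16% × 2545.4688 = 407.275 kcal.
Protein = 407.275 ÷ 4 kcal/g = 101.8188 g.

102 g/day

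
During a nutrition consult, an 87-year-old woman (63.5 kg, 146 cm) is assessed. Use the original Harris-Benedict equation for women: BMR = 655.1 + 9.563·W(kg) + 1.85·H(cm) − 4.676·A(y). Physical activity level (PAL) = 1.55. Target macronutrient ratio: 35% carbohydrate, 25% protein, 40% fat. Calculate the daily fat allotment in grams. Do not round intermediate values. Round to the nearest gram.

Harris-Benedict: BMR = 655.1 + 9.563(63.5) + 1.85(146) − 4.676(87) = 1125.6385 kcal/day.
TEE = 1125.6385 × 1.55 = 1744.7397 kcal/day.
Fat energy = 40% × 1744.7397 = 697.8959 kcal.
Fat = 697.8959 ÷ 9 kcal/g = 77.544 g.

78 g/day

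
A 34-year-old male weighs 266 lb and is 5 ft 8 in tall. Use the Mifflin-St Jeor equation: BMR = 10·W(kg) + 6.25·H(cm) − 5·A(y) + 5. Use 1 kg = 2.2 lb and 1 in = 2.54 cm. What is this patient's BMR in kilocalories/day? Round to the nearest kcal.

Convert to metric: weight = 266 ÷ 2.2 = 120.9091 kg; height = (5×12 + 8) × 2.54 = 68 × 2.54 = 172.72 cm.
Mifflin-St Jeor (male): BMR = 10(120.9091) + 6.25(172.72) − 5(34) + 5 = 1209.0909 + 1079.5 − 170 + 5 = 2123.5909 kcal/day.

2124 kilocalories/day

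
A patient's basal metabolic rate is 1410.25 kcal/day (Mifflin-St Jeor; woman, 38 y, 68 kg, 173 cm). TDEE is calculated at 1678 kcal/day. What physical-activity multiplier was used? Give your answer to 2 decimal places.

1.19

Activity factor = TEE ÷ BMR = 1678 ÷ 1410.25 = 1.19.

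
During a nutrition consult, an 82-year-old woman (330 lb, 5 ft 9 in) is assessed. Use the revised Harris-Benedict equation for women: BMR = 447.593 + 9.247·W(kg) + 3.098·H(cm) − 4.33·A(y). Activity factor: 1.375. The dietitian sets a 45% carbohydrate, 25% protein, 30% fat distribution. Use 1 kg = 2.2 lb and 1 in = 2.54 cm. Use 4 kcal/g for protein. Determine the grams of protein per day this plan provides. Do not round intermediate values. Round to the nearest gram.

174 g/day

Convert to metric: weight = 330 ÷ 2.2 = 150 kg; height = (5×12 + 9) × 2.54 = 69 × 2.54 = 175.26 cm.
Harris-Benedict: BMR = 447.593 + 9.247(150) + 3.098(175.26) − 4.33(82) = 2022.5385 kcal/day.
TEE = 2022.5385 × 1.375 = 2780.9904 kcal/day.
Protein energy = 25% × 2780.9904 = 695.2476 kcal.
Protein = 695.2476 ÷ 4 kcal/g = 173.8119 g.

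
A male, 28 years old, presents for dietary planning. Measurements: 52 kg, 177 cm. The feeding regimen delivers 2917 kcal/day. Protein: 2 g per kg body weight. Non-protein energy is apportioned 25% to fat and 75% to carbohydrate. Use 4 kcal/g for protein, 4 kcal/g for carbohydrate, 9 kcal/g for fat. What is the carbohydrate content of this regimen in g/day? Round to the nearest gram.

469 g/day

Protein = 2 × 52 = 104 g → 104 × 4 = 416 kcal.
Non-protein calories = 2917 − 416 = 2501 kcal.
Fat: 25% × 2501 = 625.25 kcal; carbohydrate: 1875.75 kcal.
Carbohydrate: 1875.75 kcal ÷ 4 kcal/g = 468.9375 g.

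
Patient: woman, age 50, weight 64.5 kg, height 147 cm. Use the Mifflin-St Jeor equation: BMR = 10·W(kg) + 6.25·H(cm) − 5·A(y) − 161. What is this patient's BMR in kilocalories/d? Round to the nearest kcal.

Mifflin-St Jeor (female): BMR = 10(64.5) + 6.25(147) − 5(50) − 161 = 645 + 918.75 − 250 − 161 = 1152.75 kcal/day.

1153 kilocalories/d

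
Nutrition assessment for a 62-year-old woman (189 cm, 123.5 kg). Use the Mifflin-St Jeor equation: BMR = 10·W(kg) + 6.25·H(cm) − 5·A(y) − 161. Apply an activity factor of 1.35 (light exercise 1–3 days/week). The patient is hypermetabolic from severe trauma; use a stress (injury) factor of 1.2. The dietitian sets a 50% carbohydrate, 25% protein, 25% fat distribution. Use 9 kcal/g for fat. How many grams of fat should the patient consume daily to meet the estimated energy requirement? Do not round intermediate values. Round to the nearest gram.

Mifflin-St Jeor (female): BMR = 10(123.5) + 6.25(189) − 5(62) − 161 = 1235 + 1181.25 − 310 − 161 = 1945.25 kcal/day.
TEE = 1945.25 × 1.35 = 2626.0875 kcal/day.
With stress factor 1.2: 2626.0875 × 1.2 = 3151.305 kcal/day.
Fat energy = 25% × 3151.305 = 787.8263 kcal.
Fat = 787.8263 ÷ 9 kcal/g = 87.5363 g.

88 g/day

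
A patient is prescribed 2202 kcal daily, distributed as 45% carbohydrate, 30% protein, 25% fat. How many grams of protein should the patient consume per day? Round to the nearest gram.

Protein energy = 30% × 2202 = 660.6 kcal.
At 4 kcal/g: 660.6 ÷ 4 = 165.15 g.

165 g/day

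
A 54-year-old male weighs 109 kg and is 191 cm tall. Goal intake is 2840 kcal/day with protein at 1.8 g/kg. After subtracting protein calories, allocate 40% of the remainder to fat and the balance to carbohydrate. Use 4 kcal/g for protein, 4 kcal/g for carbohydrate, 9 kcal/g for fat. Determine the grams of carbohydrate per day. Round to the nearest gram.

Protein = 1.8 × 109 = 196.2 g → 196.2 × 4 = 784.8 kcal.
Non-protein calories = 2840 − 784.8 = 2055.2 kcal.
Fat: 40% × 2055.2 = 822.08 kcal; carbohydrate: 1233.12 kcal.
Carbohydrate: 1233.12 kcal ÷ 4 kcal/g = 308.28 g.

308 g/day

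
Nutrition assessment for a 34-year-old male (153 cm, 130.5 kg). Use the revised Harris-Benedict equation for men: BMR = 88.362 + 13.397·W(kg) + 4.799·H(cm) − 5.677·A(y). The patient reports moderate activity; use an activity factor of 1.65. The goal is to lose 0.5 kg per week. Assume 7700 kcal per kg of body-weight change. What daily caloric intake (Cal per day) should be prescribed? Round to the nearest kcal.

Harris-Benedict: BMR = 88.362 + 13.397(130.5) + 4.799(153) − 5.677(34) = 2377.8995 kcal/day.
TEE = 2377.8995 × 1.65 = 3923.5342 kcal/day.
Required daily deficit = 0.5 × 7700 ÷ 7 = 550 kcal/day.
Target intake = 3923.5342 − 550 = 3373.5342 kcal/day.

3374 Cal per day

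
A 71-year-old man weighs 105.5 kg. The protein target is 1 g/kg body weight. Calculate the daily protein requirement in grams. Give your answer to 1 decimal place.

Protein = 1 g/kg × 105.5 kg = 105.5 g/day.

105.5 g/day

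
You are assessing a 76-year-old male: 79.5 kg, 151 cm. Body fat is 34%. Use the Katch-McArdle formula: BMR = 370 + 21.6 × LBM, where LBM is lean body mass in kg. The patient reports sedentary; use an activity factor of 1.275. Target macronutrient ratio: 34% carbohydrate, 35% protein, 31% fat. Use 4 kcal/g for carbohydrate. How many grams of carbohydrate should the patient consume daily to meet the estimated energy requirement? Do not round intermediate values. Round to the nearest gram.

LBM = 79.5 × (1 − 0.34) = 52.47 kg. Katch-McArdle: BMR = 370 + 21.6 × 52.47 = 1503.352 kcal/day.
TEE = 1503.352 × 1.275 = 1916.7738 kcal/day.
Carbohydrate energy = 34% × 1916.7738 = 651.7031 kcal.
Carbohydrate = 651.7031 ÷ 4 kcal/g = 162.9258 g.

163 g/day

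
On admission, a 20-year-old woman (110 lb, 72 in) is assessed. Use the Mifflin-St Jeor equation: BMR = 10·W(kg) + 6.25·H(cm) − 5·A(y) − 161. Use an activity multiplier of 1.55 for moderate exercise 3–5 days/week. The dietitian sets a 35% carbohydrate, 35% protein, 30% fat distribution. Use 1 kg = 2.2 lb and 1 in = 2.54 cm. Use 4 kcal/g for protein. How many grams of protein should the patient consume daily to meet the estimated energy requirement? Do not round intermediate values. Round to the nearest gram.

187 g/day

Convert to metric: weight = 110 ÷ 2.2 = 50 kg; height = 72 × 2.54 = 182.88 cm.
Mifflin-St Jeor (female): BMR = 10(50) + 6.25(182.88) − 5(20) − 161 = 500 + 1143 − 100 − 161 = 1382 kcal/day.
TEE = 1382 × 1.55 = 2142.1 kcal/day.
Protein energy = 35% × 2142.1 = 749.735 kcal.
Protein = 749.735 ÷ 4 kcal/g = 187.4338 g.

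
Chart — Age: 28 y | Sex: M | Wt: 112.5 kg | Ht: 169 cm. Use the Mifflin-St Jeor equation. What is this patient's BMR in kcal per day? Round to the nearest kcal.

Mifflin-St Jeor (male): BMR = 10(112.5) + 6.25(169) − 5(28) + 5 = 1125 + 1056.25 − 140 + 5 = 2046.25 kcal/day.

2046 kcal per day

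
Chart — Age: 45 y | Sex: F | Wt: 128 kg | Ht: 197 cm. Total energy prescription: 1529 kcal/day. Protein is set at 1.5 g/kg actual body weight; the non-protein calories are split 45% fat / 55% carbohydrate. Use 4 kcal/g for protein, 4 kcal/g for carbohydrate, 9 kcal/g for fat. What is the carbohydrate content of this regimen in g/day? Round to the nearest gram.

105 g/day

Protein = 1.5 × 128 = 192 g → 192 × 4 = 768 kcal.
Non-protein calories = 1529 − 768 = 761 kcal.
Fat: 45% × 761 = 342.45 kcal; carbohydrate: 418.55 kcal.
Carbohydrate: 418.55 kcal ÷ 4 kcal/g = 104.6375 g.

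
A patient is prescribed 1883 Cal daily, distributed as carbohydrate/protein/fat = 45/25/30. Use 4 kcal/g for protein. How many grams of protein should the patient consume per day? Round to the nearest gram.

Protein energy = 25% × 1883 = 470.75 kcal.
At 4 kcal/g: 470.75 ÷ 4 = 117.6875 g.

118 g/day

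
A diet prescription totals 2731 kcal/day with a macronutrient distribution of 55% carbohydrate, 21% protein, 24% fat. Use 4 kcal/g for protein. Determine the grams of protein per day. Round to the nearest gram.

143 g/day

Protein energy = 21% × 2731 = 573.51 kcal.
At 4 kcal/g: 573.51 ÷ 4 = 143.3775 g.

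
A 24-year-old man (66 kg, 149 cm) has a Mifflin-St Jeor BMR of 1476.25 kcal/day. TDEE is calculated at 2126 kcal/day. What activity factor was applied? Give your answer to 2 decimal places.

1.44

Activity factor = TEE ÷ BMR = 2126 ÷ 1476.25 = 1.44.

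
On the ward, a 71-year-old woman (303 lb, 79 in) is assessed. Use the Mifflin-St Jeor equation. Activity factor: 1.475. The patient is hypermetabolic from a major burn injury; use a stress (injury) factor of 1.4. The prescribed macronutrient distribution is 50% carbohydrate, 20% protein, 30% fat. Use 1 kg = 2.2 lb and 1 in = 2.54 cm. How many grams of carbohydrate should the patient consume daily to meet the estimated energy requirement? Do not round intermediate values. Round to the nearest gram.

546 g/day

Convert to metric: weight = 303 ÷ 2.2 = 137.7273 kg; height = 79 × 2.54 = 200.66 cm.
Mifflin-St Jeor (female): BMR = 10(137.7273) + 6.25(200.66) − 5(71) − 161 = 1377.2727 + 1254.125 − 355 − 161 = 2115.3977 kcal/day.
TEE = 2115.3977 × 1.475 = 3120.2116 kcal/day.
With stress factor 1.4: 3120.2116 × 1.4 = 4368.2963 kcal/day.
Carbohydrate energy = 50% × 4368.2963 = 2184.1482 kcal.
Carbohydrate = 2184.1482 ÷ 4 kcal/g = 546.037 g.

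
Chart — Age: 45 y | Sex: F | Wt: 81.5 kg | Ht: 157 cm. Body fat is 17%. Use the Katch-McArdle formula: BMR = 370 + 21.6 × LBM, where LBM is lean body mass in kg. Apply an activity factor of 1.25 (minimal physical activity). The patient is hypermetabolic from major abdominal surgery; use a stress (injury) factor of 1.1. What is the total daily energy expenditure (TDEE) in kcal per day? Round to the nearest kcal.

LBM = 81.5 × (1 − 0.17) = 67.645 kg. Katch-McArdle: BMR = 370 + 21.6 × 67.645 = 1831.132 kcal/day.
TEE = BMR × activity factor = 1831.132 × 1.25 = 2288.915 kcal/day.
Apply stress factor: 2288.915 × 1.1 = 2517.8065 kcal/day.

2518 kcal per day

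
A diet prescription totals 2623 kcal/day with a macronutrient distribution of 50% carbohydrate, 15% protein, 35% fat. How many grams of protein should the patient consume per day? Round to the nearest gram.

Protein energy = 15% × 2623 = 393.45 kcal.
At 4 kcal/g: 393.45 ÷ 4 = 98.3625 g.

98 g/day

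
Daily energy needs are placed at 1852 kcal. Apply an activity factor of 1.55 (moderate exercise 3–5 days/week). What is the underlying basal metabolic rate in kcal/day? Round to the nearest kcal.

1195 kcal/day

BMR = TEE ÷ activity factor = 1852 ÷ 1.55 = 1194.8387 kcal/day.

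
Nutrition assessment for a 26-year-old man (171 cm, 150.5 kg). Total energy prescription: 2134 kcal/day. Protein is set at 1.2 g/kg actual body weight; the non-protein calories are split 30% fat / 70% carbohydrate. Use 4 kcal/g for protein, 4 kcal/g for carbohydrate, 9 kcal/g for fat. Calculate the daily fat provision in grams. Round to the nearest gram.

47 g/day

Protein = 1.2 × 150.5 = 180.6 g → 180.6 × 4 = 722.4 kcal.
Non-protein calories = 2134 − 722.4 = 1411.6 kcal.
Fat: 30% × 1411.6 = 423.48 kcal; carbohydrate: 988.12 kcal.
Fat: 423.48 kcal ÷ 9 kcal/g = 47.0533 g.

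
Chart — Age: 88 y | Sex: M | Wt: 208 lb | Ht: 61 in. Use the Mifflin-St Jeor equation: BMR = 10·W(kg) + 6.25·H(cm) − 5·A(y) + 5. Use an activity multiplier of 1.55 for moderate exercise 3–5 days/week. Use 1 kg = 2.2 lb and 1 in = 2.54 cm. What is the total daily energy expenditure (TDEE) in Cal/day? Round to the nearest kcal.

Convert to metric: weight = 208 ÷ 2.2 = 94.5455 kg; height = 61 × 2.54 = 154.94 cm.
Mifflin-St Jeor (male): BMR = 10(94.5455) + 6.25(154.94) − 5(88) + 5 = 945.4545 + 968.375 − 440 + 5 = 1478.8295 kcal/day.
TEE = BMR × activity factor = 1478.8295 × 1.55 = 2292.1858 kcal/day.

2292 Cal/day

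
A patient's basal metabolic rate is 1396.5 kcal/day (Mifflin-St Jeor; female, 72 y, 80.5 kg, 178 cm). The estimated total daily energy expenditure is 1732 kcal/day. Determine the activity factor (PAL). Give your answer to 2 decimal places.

Activity factor = TEE ÷ BMR = 1732 ÷ 1396.5 = 1.24.

1.24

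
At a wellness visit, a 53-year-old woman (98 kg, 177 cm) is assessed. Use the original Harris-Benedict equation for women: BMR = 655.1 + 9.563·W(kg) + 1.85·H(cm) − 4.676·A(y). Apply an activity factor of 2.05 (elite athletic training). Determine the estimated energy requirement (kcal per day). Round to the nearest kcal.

Harris-Benedict: BMR = 655.1 + 9.563(98) + 1.85(177) − 4.676(53) = 1671.896 kcal/day.
TEE = BMR × activity factor = 1671.896 × 2.05 = 3427.3868 kcal/day.

3427 kcal per day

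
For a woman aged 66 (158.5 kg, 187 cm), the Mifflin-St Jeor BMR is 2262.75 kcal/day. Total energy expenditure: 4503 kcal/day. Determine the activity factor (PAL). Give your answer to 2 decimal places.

1.99

Activity factor = TEE ÷ BMR = 4503 ÷ 2262.75 = 1.99.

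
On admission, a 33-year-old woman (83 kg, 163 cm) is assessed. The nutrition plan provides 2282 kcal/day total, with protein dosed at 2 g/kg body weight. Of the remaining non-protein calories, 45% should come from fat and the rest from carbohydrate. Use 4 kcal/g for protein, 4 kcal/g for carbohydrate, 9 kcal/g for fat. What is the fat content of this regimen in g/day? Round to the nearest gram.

Protein = 2 × 83 = 166 g → 166 × 4 = 664 kcal.
Non-protein calories = 2282 − 664 = 1618 kcal.
Fat: 45% × 1618 = 728.1 kcal; carbohydrate: 889.9 kcal.
Fat: 728.1 kcal ÷ 9 kcal/g = 80.9 g.

81 g/day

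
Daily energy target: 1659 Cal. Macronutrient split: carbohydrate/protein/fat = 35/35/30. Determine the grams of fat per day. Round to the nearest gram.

55 g/day

Fat energy = 30% × 1659 = 497.7 kcal.
At 9 kcal/g: 497.7 ÷ 9 = 55.3 g.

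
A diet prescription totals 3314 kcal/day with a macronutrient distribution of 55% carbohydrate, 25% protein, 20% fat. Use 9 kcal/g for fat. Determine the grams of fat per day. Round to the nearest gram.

74 g/day

Fat energy = 20% × 3314 = 662.8 kcal.
At 9 kcal/g: 662.8 ÷ 9 = 73.6444 g.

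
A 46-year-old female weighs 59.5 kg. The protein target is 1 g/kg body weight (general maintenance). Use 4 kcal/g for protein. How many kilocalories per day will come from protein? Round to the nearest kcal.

Protein = 1 g/kg × 59.5 kg = 59.5 g/day.
Protein energy = 59.5 g × 4 kcal/g = 238 kcal/day.

238 kcal/day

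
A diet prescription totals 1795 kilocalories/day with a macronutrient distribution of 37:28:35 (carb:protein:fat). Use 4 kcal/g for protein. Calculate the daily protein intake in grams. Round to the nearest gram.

126 g/day

Protein energy = 28% × 1795 = 502.6 kcal.
At 4 kcal/g: 502.6 ÷ 4 = 125.65 g.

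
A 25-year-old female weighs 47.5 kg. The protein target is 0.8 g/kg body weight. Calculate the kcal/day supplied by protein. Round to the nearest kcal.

152 kcal/day

Protein = 0.8 g/kg × 47.5 kg = 38 g/day.
Protein energy = 38 g × 4 kcal/g = 152 kcal/day.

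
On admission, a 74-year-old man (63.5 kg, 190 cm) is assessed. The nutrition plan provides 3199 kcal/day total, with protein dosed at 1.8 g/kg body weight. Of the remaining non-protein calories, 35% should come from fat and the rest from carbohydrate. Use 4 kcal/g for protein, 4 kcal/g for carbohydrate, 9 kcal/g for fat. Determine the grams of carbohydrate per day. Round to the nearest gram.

446 g/day

Protein = 1.8 × 63.5 = 114.3 g → 114.3 × 4 = 457.2 kcal.
Non-protein calories = 3199 − 457.2 = 2741.8 kcal.
Fat: 35% × 2741.8 = 959.63 kcal; carbohydrate: 1782.17 kcal.
Carbohydrate: 1782.17 kcal ÷ 4 kcal/g = 445.5425 g.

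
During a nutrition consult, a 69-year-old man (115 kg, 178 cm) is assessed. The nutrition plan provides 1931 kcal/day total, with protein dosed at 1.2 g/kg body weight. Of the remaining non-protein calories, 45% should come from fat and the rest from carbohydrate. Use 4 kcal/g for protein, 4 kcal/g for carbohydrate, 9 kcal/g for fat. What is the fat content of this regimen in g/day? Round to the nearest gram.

Protein = 1.2 × 115 = 138 g → 138 × 4 = 552 kcal.
Non-protein calories = 1931 − 552 = 1379 kcal.
Fat: 45% × 1379 = 620.55 kcal; carbohydrate: 758.45 kcal.
Fat: 620.55 kcal ÷ 9 kcal/g = 68.95 g.

69 g/day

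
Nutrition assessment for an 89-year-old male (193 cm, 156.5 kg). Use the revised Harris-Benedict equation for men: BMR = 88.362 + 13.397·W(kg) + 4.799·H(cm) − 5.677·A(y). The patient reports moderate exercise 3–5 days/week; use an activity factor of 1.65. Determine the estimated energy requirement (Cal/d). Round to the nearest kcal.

4300 Cal/d

Harris-Benedict: BMR = 88.362 + 13.397(156.5) + 4.799(193) − 5.677(89) = 2605.9465 kcal/day.
TEE = BMR × activity factor = 2605.9465 × 1.65 = 4299.8117 kcal/day.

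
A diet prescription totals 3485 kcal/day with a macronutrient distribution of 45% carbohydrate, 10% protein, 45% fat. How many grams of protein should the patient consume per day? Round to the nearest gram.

Protein energy = 10% × 3485 = 348.5 kcal.
At 4 kcal/g: 348.5 ÷ 4 = 87.125 g.

87 g/day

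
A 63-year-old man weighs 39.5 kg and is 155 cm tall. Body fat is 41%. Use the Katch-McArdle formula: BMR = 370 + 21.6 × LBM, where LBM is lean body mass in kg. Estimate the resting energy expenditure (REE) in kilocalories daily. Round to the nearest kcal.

LBM = 39.5 × (1 − 0.41) = 23.305 kg. Katch-McArdle: BMR = 370 + 21.6 × 23.305 = 873.388 kcal/day.

873 kilocalories daily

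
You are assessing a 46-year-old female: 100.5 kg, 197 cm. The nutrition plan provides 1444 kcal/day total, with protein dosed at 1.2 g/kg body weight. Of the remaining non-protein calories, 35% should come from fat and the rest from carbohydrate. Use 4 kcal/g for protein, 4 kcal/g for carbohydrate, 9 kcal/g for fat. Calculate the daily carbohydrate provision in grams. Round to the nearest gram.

Protein = 1.2 × 100.5 = 120.6 g → 120.6 × 4 = 482.4 kcal.
Non-protein calories = 1444 − 482.4 = 961.6 kcal.
Fat: 35% × 961.6 = 336.56 kcal; carbohydrate: 625.04 kcal.
Carbohydrate: 625.04 kcal ÷ 4 kcal/g = 156.26 g.

156 g/day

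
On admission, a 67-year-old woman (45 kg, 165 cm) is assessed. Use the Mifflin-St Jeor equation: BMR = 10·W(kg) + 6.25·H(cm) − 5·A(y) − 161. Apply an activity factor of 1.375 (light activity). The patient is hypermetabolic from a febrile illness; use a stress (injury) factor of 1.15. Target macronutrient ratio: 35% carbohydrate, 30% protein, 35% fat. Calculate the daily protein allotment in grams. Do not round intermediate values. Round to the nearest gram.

Mifflin-St Jeor (female): BMR = 10(45) + 6.25(165) − 5(67) − 161 = 450 + 1031.25 − 335 − 161 = 985.25 kcal/day.
TEE = 985.25 × 1.375 = 1354.7188 kcal/day.
With stress factor 1.15: 1354.7188 × 1.15 = 1557.9266 kcal/day.
Protein energy = 30% × 1557.9266 = 467.378 kcal.
Protein = 467.378 ÷ 4 kcal/g = 116.8445 g.

117 g/day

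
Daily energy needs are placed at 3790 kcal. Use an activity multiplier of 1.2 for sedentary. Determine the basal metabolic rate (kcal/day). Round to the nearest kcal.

BMR = TEE ÷ activity factor = 3790 ÷ 1.2 = 3158.3333 kcal/day.

3158 kcal/day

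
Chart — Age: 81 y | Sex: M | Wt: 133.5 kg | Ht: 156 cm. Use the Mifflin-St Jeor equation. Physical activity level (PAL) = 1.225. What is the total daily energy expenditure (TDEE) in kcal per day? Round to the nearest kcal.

2340 kcal per day

Mifflin-St Jeor (male): BMR = 10(133.5) + 6.25(156) − 5(81) + 5 = 1335 + 975 − 405 + 5 = 1910 kcal/day.
TEE = BMR × activity factor = 1910 × 1.225 = 2339.75 kcal/day.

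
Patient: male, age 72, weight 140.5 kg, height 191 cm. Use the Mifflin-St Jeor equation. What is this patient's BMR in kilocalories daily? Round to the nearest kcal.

2244 kilocalories daily

Mifflin-St Jeor (male): BMR = 10(140.5) + 6.25(191) − 5(72) + 5 = 1405 + 1193.75 − 360 + 5 = 2243.75 kcal/day.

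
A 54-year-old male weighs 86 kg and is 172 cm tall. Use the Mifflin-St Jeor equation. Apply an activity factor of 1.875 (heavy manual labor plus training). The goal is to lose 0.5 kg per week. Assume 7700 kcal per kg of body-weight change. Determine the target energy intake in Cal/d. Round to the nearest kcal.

Mifflin-St Jeor (male): BMR = 10(86) + 6.25(172) − 5(54) + 5 = 860 + 1075 − 270 + 5 = 1670 kcal/day.
TEE = 1670 × 1.875 = 3131.25 kcal/day.
Required daily deficit = 0.5 × 7700 ÷ 7 = 550 kcal/day.
Target intake = 3131.25 − 550 = 2581.25 kcal/day.

2581 Cal/d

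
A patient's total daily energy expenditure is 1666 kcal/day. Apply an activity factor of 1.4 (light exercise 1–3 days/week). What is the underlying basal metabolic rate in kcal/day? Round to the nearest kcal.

1190 kcal/day

BMR = TEE ÷ activity factor = 1666 ÷ 1.4 = 1190 kcal/day.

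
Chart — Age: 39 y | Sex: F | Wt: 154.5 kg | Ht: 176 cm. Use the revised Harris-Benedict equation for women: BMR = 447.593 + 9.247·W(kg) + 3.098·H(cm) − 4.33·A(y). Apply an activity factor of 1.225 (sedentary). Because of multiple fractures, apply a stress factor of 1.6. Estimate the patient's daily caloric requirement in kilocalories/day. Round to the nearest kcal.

Harris-Benedict: BMR = 447.593 + 9.247(154.5) + 3.098(176) − 4.33(39) = 2252.6325 kcal/day.
TEE = BMR × activity factor = 2252.6325 × 1.225 = 2759.4748 kcal/day.
Apply stress factor: 2759.4748 × 1.6 = 4415.1597 kcal/day.

4415 kilocalories/day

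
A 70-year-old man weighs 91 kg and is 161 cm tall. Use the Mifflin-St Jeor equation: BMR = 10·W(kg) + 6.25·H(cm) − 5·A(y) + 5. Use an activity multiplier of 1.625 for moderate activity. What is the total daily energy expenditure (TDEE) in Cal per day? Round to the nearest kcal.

Mifflin-St Jeor (male): BMR = 10(91) + 6.25(161) − 5(70) + 5 = 910 + 1006.25 − 350 + 5 = 1571.25 kcal/day.
TEE = BMR × activity factor = 1571.25 × 1.625 = 2553.2813 kcal/day.

2553 Cal per day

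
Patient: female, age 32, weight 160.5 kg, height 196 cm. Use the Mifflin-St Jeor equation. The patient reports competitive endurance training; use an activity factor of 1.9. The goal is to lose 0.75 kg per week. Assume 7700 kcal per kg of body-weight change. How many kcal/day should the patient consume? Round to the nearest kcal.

Mifflin-St Jeor (female): BMR = 10(160.5) + 6.25(196) − 5(32) − 161 = 1605 + 1225 − 160 − 161 = 2509 kcal/day.
TEE = 2509 × 1.9 = 4767.1 kcal/day.
Required daily deficit = 0.75 × 7700 ÷ 7 = 825 kcal/day.
Target intake = 4767.1 − 825 = 3942.1 kcal/day.

3942 kcal/day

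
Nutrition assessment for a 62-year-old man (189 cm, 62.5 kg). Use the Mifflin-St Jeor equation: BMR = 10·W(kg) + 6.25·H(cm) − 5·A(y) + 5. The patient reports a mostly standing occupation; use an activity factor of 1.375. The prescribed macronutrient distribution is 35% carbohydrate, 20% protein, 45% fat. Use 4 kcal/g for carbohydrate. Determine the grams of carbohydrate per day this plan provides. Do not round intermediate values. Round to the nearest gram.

181 g/day

Mifflin-St Jeor (male): BMR = 10(62.5) + 6.25(189) − 5(62) + 5 = 625 + 1181.25 − 310 + 5 = 1501.25 kcal/day.
TEE = 1501.25 × 1.375 = 2064.2188 kcal/day.
Carbohydrate energy = 35% × 2064.2188 = 722.4766 kcal.
Carbohydrate = 722.4766 ÷ 4 kcal/g = 180.6191 g.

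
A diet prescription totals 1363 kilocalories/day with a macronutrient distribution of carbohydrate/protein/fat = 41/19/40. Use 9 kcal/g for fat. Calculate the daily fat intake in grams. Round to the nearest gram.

Fat energy = 40% × 1363 = 545.2 kcal.
At 9 kcal/g: 545.2 ÷ 9 = 60.5778 g.

61 g/day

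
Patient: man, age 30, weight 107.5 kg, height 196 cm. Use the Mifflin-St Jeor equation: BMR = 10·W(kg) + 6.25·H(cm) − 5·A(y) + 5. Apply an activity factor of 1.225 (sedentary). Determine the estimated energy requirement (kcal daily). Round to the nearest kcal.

Mifflin-St Jeor (male): BMR = 10(107.5) + 6.25(196) − 5(30) + 5 = 1075 + 1225 − 150 + 5 = 2155 kcal/day.
TEE = BMR × activity factor = 2155 × 1.225 = 2639.875 kcal/day.

2640 kcal daily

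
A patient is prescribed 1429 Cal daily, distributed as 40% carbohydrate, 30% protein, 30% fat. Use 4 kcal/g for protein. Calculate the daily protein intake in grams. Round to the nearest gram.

107 g/day

Protein energy = 30% × 1429 = 428.7 kcal.
At 4 kcal/g: 428.7 ÷ 4 = 107.175 g.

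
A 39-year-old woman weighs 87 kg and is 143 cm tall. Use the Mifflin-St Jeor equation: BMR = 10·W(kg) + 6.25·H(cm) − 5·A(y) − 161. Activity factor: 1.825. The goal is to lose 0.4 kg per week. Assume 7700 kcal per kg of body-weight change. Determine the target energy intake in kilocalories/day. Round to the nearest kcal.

Mifflin-St Jeor (female): BMR = 10(87) + 6.25(143) − 5(39) − 161 = 870 + 893.75 − 195 − 161 = 1407.75 kcal/day.
TEE = 1407.75 × 1.825 = 2569.1438 kcal/day.
Required daily deficit = 0.4 × 7700 ÷ 7 = 440 kcal/day.
Target intake = 2569.1438 − 440 = 2129.1438 kcal/day.

2129 kilocalories/day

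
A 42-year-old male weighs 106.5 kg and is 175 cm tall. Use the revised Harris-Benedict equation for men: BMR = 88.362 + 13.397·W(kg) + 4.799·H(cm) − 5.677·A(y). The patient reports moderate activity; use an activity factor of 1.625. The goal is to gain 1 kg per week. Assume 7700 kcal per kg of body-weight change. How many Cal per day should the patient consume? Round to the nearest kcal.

4539 Cal per day

Harris-Benedict: BMR = 88.362 + 13.397(106.5) + 4.799(175) − 5.677(42) = 2116.5335 kcal/day.
TEE = 2116.5335 × 1.625 = 3439.3669 kcal/day.
Required daily surplus = 1 × 7700 ÷ 7 = 1100 kcal/day.
Target intake = 3439.3669 + 1100 = 4539.3669 kcal/day.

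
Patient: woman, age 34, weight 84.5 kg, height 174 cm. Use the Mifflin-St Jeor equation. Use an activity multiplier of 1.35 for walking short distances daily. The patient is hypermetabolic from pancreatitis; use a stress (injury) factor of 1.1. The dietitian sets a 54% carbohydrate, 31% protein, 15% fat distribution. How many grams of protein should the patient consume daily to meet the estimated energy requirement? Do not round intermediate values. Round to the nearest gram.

184 g/day

Mifflin-St Jeor (female): BMR = 10(84.5) + 6.25(174) − 5(34) − 161 = 845 + 1087.5 − 170 − 161 = 1601.5 kcal/day.
TEE = 1601.5 × 1.35 = 2162.025 kcal/day.
With stress factor 1.1: 2162.025 × 1.1 = 2378.2275 kcal/day.
Protein energy = 31% × 2378.2275 = 737.2505 kcal.
Protein = 737.2505 ÷ 4 kcal/g = 184.3126 g.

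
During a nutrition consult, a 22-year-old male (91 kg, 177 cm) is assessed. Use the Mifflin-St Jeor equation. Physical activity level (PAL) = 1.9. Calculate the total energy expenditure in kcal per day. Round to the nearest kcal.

3631 kcal per day

Mifflin-St Jeor (male): BMR = 10(91) + 6.25(177) − 5(22) + 5 = 910 + 1106.25 − 110 + 5 = 1911.25 kcal/day.
TEE = BMR × activity factor = 1911.25 × 1.9 = 3631.375 kcal/day.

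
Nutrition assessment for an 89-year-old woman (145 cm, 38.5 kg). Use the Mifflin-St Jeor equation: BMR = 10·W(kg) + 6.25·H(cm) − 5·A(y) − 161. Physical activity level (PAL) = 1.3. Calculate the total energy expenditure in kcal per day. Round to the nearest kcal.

Mifflin-St Jeor (female): BMR = 10(38.5) + 6.25(145) − 5(89) − 161 = 385 + 906.25 − 445 − 161 = 685.25 kcal/day.
TEE = BMR × activity factor = 685.25 × 1.3 = 890.825 kcal/day.

891 kcal per day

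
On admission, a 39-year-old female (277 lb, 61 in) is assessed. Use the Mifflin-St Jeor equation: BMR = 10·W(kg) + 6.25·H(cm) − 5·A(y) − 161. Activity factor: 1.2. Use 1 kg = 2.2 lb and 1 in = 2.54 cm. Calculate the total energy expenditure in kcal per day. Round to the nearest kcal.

Convert to metric: weight = 277 ÷ 2.2 = 125.9091 kg; height = 61 × 2.54 = 154.94 cm.
Mifflin-St Jeor (female): BMR = 10(125.9091) + 6.25(154.94) − 5(39) − 161 = 1259.0909 + 968.375 − 195 − 161 = 1871.4659 kcal/day.
TEE = BMR × activity factor = 1871.4659 × 1.2 = 2245.7591 kcal/day.

2246 kcal per day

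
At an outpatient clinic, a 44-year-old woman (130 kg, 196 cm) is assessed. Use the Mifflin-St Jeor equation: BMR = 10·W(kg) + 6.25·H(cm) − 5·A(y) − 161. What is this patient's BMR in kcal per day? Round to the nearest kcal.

Mifflin-St Jeor (female): BMR = 10(130) + 6.25(196) − 5(44) − 161 = 1300 + 1225 − 220 − 161 = 2144 kcal/day.

2144 kcal per day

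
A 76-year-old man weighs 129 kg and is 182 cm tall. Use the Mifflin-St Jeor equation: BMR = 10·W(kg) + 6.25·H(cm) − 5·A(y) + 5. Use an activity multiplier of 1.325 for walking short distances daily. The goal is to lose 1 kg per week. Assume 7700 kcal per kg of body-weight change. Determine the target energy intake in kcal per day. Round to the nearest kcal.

1620 kcal per day

Mifflin-St Jeor (male): BMR = 10(129) + 6.25(182) − 5(76) + 5 = 1290 + 1137.5 − 380 + 5 = 2052.5 kcal/day.
TEE = 2052.5 × 1.325 = 2719.5625 kcal/day.
Required daily deficit = 1 × 7700 ÷ 7 = 1100 kcal/day.
Target intake = 2719.5625 − 1100 = 1619.5625 kcal/day.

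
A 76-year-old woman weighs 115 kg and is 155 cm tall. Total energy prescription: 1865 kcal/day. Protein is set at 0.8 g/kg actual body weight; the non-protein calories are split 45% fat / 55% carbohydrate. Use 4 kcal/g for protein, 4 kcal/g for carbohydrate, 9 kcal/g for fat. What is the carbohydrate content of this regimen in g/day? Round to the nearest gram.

Protein = 0.8 × 115 = 92 g → 92 × 4 = 368 kcal.
Non-protein calories = 1865 − 368 = 1497 kcal.
Fat: 45% × 1497 = 673.65 kcal; carbohydrate: 823.35 kcal.
Carbohydrate: 823.35 kcal ÷ 4 kcal/g = 205.8375 g.

206 g/day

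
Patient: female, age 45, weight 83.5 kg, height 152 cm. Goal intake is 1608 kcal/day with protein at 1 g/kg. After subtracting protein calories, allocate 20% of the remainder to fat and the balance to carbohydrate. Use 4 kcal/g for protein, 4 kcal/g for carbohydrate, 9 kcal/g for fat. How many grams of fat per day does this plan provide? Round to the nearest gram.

Protein = 1 × 83.5 = 83.5 g → 83.5 × 4 = 334 kcal.
Non-protein calories = 1608 − 334 = 1274 kcal.
Fat: 20% × 1274 = 254.8 kcal; carbohydrate: 1019.2 kcal.
Fat: 254.8 kcal ÷ 9 kcal/g = 28.3111 g.

28 g/day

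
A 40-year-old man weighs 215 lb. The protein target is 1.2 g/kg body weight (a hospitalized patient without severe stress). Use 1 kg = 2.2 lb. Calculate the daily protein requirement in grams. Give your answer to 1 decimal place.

Weight in kg = 215 ÷ 2.2 = 97.7273 kg.
Protein = 1.2 g/kg × 97.7273 kg = 117.2727 g/day.

117.3 g/day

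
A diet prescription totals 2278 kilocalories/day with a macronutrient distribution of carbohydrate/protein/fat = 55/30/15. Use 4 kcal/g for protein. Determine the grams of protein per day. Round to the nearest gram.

171 g/day

Protein energy = 30% × 2278 = 683.4 kcal.
At 4 kcal/g: 683.4 ÷ 4 = 170.85 g.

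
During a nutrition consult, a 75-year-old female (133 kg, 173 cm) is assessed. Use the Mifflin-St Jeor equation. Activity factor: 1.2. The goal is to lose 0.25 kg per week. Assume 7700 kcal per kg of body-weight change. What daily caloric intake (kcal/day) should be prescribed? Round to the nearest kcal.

1975 kcal/day

Mifflin-St Jeor (female): BMR = 10(133) + 6.25(173) − 5(75) − 161 = 1330 + 1081.25 − 375 − 161 = 1875.25 kcal/day.
TEE = 1875.25 × 1.2 = 2250.3 kcal/day.
Required daily deficit = 0.25 × 7700 ÷ 7 = 275 kcal/day.
Target intake = 2250.3 − 275 = 1975.3 kcal/day.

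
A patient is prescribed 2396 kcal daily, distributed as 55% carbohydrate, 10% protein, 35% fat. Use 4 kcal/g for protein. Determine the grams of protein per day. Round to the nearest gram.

Protein energy = 10% × 2396 = 239.6 kcal.
At 4 kcal/g: 239.6 ÷ 4 = 59.9 g.

60 g/day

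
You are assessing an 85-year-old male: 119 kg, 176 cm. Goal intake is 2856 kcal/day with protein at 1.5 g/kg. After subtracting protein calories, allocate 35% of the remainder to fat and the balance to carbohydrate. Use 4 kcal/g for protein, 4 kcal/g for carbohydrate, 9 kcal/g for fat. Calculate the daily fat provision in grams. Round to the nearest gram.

83 g/day

Protein = 1.5 × 119 = 178.5 g → 178.5 × 4 = 714 kcal.
Non-protein calories = 2856 − 714 = 2142 kcal.
Fat: 35% × 2142 = 749.7 kcal; carbohydrate: 1392.3 kcal.
Fat: 749.7 kcal ÷ 9 kcal/g = 83.3 g.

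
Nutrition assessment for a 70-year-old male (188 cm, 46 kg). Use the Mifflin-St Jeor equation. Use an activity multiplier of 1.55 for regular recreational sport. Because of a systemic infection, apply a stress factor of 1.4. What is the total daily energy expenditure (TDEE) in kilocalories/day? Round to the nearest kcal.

2799 kilocalories/day

Mifflin-St Jeor (male): BMR = 10(46) + 6.25(188) − 5(70) + 5 = 460 + 1175 − 350 + 5 = 1290 kcal/day.
TEE = BMR × activity factor = 1290 × 1.55 = 1999.5 kcal/day.
Apply stress factor: 1999.5 × 1.4 = 2799.3 kcal/day.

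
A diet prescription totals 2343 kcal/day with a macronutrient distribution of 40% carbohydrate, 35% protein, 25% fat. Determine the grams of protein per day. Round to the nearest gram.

205 g/day

Protein energy = 35% × 2343 = 820.05 kcal.
At 4 kcal/g: 820.05 ÷ 4 = 205.0125 g.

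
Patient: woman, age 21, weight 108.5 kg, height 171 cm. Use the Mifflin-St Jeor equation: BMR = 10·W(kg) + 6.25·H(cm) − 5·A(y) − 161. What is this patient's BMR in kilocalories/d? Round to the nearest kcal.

1888 kilocalories/d

Mifflin-St Jeor (female): BMR = 10(108.5) + 6.25(171) − 5(21) − 161 = 1085 + 1068.75 − 105 − 161 = 1887.75 kcal/day.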